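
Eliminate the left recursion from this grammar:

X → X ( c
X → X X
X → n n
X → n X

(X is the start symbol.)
X is directly left-recursive. The standard transformation for
  A → A α₁ | ... | A α_m | β₁ | ... | β_n
is
  A  → β₁ A' | ... | β_n A'
  A' → α₁ A' | ... | α_m A' | ε

X → n n becomes X → n n X'
X → n X becomes X → n X X'
X → X ( c becomes X' → ( c X'
X → X X becomes X' → X X'
Add X' → ε

Resulting grammar:
X → n n X'
X → n X X'
X' → ( c X'
X' → X X'
X' → ε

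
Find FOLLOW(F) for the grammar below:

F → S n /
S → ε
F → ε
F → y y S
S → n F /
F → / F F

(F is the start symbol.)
{ $, '/', 'n', 'y' }

F is the start symbol, so $ ∈ FOLLOW(F).
In S → n F /: F is followed by '/', add FIRST('/') \ {ε} = { '/' }
In F → / F F: F is followed by F, add FIRST(F) \ {ε} = { '/', 'n', 'y' }
  F is nullable, so FOLLOW(F) is also included — that is the set being defined, nothing new
In F → / F F: F is at the end; this adds FOLLOW(F) to itself — nothing new

Taking the union: FOLLOW(F) = { $, '/', 'n', 'y' }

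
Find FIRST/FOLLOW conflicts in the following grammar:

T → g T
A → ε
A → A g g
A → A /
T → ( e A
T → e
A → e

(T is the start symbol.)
A FIRST/FOLLOW conflict occurs when a non-terminal N has a nullable alternative N → β (β ⇒* ε) and another alternative N → α with FIRST(α) ∩ FOLLOW(N) ≠ ∅: on such a lookahead the parser cannot decide between expanding α and letting N vanish via β.

Nullable non-terminals: A.
FIRST sets used below: FIRST(A) = { '/', 'e', 'g', ε }

A: nullable alternative(s) A → ε; FOLLOW(A) = { $, '/', 'g' }
  A → ε: FIRST \ {ε} = { } — this is the only nullable alternative, skip
  A → A g g: FIRST \ {ε} = { '/', 'e', 'g' } — overlaps FOLLOW(A) on { '/', 'g' }: CONFLICT
  A → A /: FIRST \ {ε} = { '/', 'e', 'g' } — overlaps FOLLOW(A) on { '/', 'g' }: CONFLICT
  A → e: FIRST \ {ε} = { 'e' } — disjoint from FOLLOW(A)

T has no nullable alternative, so no FIRST/FOLLOW check is needed there.

So the grammar has 2 FIRST/FOLLOW conflicts (marked CONFLICT above).

Answer: Yes. A → A g g with FOLLOW(A) on { '/', 'g' }; A → A '/' with FOLLOW(A) on { '/', 'g' }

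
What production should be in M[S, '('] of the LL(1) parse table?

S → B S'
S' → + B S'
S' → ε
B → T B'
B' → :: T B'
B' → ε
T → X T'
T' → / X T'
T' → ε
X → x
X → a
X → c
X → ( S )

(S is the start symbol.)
S → B S'

To find M[S, '('], we find productions for S where '(' is in the predict set (PREDICT(N → α) = (FIRST(α) \ {ε}) ∪ (FOLLOW(N) if α ⇒* ε)).

Relevant sets:
  FIRST(B) = { '(', 'a', 'c', 'x' }

S → B S': PREDICT = { '(', 'a', 'c', 'x' }
  '(' is in predict set, so this production goes in M[S, '(']

M[S, '('] = S → B S'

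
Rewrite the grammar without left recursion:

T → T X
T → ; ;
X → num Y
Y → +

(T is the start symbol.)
T → ; ; T'
T' → X T'
T' → ε
X → num Y
Y → +

T is directly left-recursive. The standard transformation for
  A → A α₁ | ... | A α_m | β₁ | ... | β_n
is
  A  → β₁ A' | ... | β_n A'
  A' → α₁ A' | ... | α_m A' | ε

T → ; ; becomes T → ; ; T'
T → T X becomes T' → X T'
Add T' → ε

Productions for other non-terminals are unchanged:
  X → num Y
  Y → +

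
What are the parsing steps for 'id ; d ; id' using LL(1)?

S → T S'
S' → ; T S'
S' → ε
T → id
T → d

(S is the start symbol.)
LL(1) parsing maintains a stack (initially the start symbol over $) and the input. At each step: if the stack top is a terminal, match it against the current input token; if it is a non-terminal N, replace it with the RHS of M[N, lookahead] (the unique production whose predict set contains the lookahead).

Stack is shown with the top on the left.

Stack     Input          Action
-------------------------------
S $       id ; d ; id $  output S → T S'
T S' $    id ; d ; id $  output T → id
id S' $   id ; d ; id $  match 'id'
S' $      ; d ; id $     output S' → ; T S'
; T S' $  ; d ; id $     match ';'
T S' $    d ; id $       output T → d
d S' $    d ; id $       match 'd'
S' $      ; id $         output S' → ; T S'
; T S' $  ; id $         match ';'
T S' $    id $           output T → id
id S' $   id $           match 'id'
S' $      $              output S' → ε
$         $              accept

The string is accepted.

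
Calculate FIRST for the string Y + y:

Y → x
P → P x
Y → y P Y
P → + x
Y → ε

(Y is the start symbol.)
FIRST sets of the non-terminals involved (from the grammar, by fixed-point iteration):
  FIRST(Y) = { 'x', 'y', ε }

To compute FIRST(Y + y), process the symbols left to right:
Symbol Y is a non-terminal. Add FIRST(Y) \ {ε} = { 'x', 'y' }
Y is nullable (ε ∈ FIRST(Y)), continue to the next symbol.
Symbol + is a terminal. Add '+' and stop.
FIRST(Y + y) = { '+', 'x', 'y' }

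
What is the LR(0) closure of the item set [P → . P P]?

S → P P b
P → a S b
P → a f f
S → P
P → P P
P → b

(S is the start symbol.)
To compute CLOSURE, for each item [A → α.Bβ] where B is a non-terminal, add [B → .γ] for all productions B → γ; repeat for the newly added items until nothing changes.

Start with: [P → . P P]
  [P → . P P] has the dot before P: add [P → . a S b], [P → . a f f], [P → . b]
No further items can be added.

CLOSURE = { [P → . P P], [P → . a S b], [P → . a f f], [P → . b] }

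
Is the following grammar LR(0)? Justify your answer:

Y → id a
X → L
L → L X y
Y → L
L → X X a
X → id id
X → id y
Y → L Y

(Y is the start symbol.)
A grammar is LR(0) if no state in the canonical LR(0) collection has:
  - both a shift item (dot before a terminal) and a complete item (shift-reduce conflict), or
  - two or more complete items (reduce-reduce conflict; the accept item [Y' → Y .] counts as a complete item here).

Augment with Y' → Y and build the canonical LR(0) collection (I0 = CLOSURE({[Y' → . Y]}), then GOTO on every symbol after a dot until no new states appear). It has 15 states:
  I0: { [L → . L X y], [L → . X X a], [X → . L], [X → . id id], [X → . id y], [Y → . L Y], [Y → . L], [Y → . id a], [Y' → . Y] }  — shift
  I1: { [L → . L X y], [L → . X X a], [L → L . X y], [X → . L], [X → . id id], [X → . id y], [X → L .], [Y → . L Y], [Y → . L], [Y → . id a], [Y → L . Y], [Y → L .] }  — shift, 2 reduces
  I2: { [L → . L X y], [L → . X X a], [L → X . X a], [X → . L], [X → . id id], [X → . id y] }  — shift
  I3: { [Y' → Y .] }  — accept
  I4: { [X → id . id], [X → id . y], [Y → id . a] }  — shift
  I5: { [Y → id a .] }  — reduce
  I6: { [X → id id .] }  — reduce
  I7: { [X → id y .] }  — reduce
  I8: { [L → . L X y], [L → . X X a], [L → L . X y], [X → . L], [X → . id id], [X → . id y], [X → L .] }  — shift, reduce
  I9: { [L → . L X y], [L → . X X a], [L → X . X a], [L → X X . a], [X → . L], [X → . id id], [X → . id y] }  — shift
  I10: { [X → id . id], [X → id . y] }  — shift
  I11: { [L → X X a .] }  — reduce
  I12: { [L → . L X y], [L → . X X a], [L → L X . y], [L → X . X a], [X → . L], [X → . id id], [X → . id y] }  — shift
  I13: { [L → L X y .] }  — reduce
  I14: { [Y → L Y .] }  — reduce

Conflict in state I1:
  Shift-reduce conflict between [X → L .] and [X → . id id]
So the grammar is NOT LR(0).

Answer: No. Shift-reduce conflict between [X → L .] and [X → . id id]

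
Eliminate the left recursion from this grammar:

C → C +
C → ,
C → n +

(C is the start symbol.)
C → , C'
C → n + C'
C' → + C'
C' → ε

C is directly left-recursive. The standard transformation for
  A → A α₁ | ... | A α_m | β₁ | ... | β_n
is
  A  → β₁ A' | ... | β_n A'
  A' → α₁ A' | ... | α_m A' | ε

C → , becomes C → , C'
C → n + becomes C → n + C'
C → C + becomes C' → + C'
Add C' → ε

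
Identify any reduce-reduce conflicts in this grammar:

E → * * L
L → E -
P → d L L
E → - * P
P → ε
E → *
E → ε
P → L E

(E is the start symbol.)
A reduce-reduce conflict occurs when an LR(0) state has two complete items [A → α .] and [B → β .] — both call for a reduction, and with no lookahead the parser cannot choose between them.

Augment with E' → E and build the canonical LR(0) collection (I0 = CLOSURE({[E' → . E]}), then GOTO on every symbol after a dot until no new states appear). It has 15 states:
  I0: { [E → . * * L], [E → . *], [E → . - * P], [E → .], [E' → . E] }  — shift, reduce
  I1: { [E → * . * L], [E → * .] }  — shift, reduce
  I2: { [E → - . * P] }  — shift
  I3: { [E' → E .] }  — accept
  I4: { [E → - * . P], [E → . * * L], [E → . *], [E → . - * P], [E → .], [L → . E -], [P → . L E], [P → . d L L], [P → .] }  — shift, 2 reduces
  I5: { [L → E . -] }  — shift
  I6: { [E → . * * L], [E → . *], [E → . - * P], [E → .], [P → L . E] }  — shift, reduce
  I7: { [E → - * P .] }  — reduce
  I8: { [E → . * * L], [E → . *], [E → . - * P], [E → .], [L → . E -], [P → d . L L] }  — shift, reduce
  I9: { [E → . * * L], [E → . *], [E → . - * P], [E → .], [L → . E -], [P → d L . L] }  — shift, reduce
  I10: { [P → d L L .] }  — reduce
  I11: { [P → L E .] }  — reduce
  I12: { [L → E - .] }  — reduce
  I13: { [E → * * . L], [E → . * * L], [E → . *], [E → . - * P], [E → .], [L → . E -] }  — shift, reduce
  I14: { [E → * * L .] }  — reduce

I4 contains complete items [E → .], [P → .] — reduce-reduce conflict.

Answer: Yes — I4: [E → .] vs [P → .]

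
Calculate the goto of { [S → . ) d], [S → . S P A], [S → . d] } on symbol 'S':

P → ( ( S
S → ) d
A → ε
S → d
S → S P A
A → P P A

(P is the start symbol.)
{ [P → . ( ( S], [S → S . P A] }

GOTO(I, 'S') = CLOSURE({ [A → αX.β] : [A → α.Xβ] ∈ I, X = 'S' })

Items with dot before 'S', with the dot advanced:
  [S → . S P A] → [S → S . P A]
Closure of the advanced items:
  [S → S . P A] has the dot before P: add [P → . ( ( S]

GOTO = { [P → . ( ( S], [S → S . P A] }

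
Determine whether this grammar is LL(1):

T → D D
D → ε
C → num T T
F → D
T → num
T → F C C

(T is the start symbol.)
No. Predict set conflict for T: { 'num' }

A grammar is LL(1) if for each non-terminal N with multiple productions, the predict sets of those productions are pairwise disjoint, where PREDICT(N → α) = (FIRST(α) \ {ε}) ∪ (FOLLOW(N) if α ⇒* ε).

Relevant sets:
  FIRST(D) = { ε }
  FIRST(F) = { ε }
  FIRST(C) = { 'num' }
  FOLLOW(T) = { $, 'num' }

For T:
  PREDICT(T → D D) = { $, 'num' }
  PREDICT(T → num) = { 'num' }
  PREDICT(T → F C C) = { 'num' }
D, C, F have a single production, so nothing to check there.

Conflict found: Predict set conflict for T: { 'num' }
The grammar is NOT LL(1).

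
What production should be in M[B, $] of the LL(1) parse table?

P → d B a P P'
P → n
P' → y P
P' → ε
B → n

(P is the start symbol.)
To find M[B, $], we find productions for B where $ is in the predict set (PREDICT(N → α) = (FIRST(α) \ {ε}) ∪ (FOLLOW(N) if α ⇒* ε)).

B → n: PREDICT = { 'n' }

M[B, $] is empty (no production applies)

Answer: Empty (error entry)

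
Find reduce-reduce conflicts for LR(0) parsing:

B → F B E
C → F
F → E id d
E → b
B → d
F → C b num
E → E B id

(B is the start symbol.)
No reduce-reduce conflicts

Augment with B' → B and build the canonical LR(0) collection (I0 = CLOSURE({[B' → . B]}), then GOTO on every symbol after a dot until no new states appear). It has 15 states:
  I0: { [B → . F B E], [B → . d], [B' → . B], [C → . F], [E → . E B id], [E → . b], [F → . C b num], [F → . E id d] }  — shift
  I1: { [B' → B .] }  — accept
  I2: { [F → C . b num] }  — shift
  I3: { [B → . F B E], [B → . d], [C → . F], [E → . E B id], [E → . b], [E → E . B id], [F → . C b num], [F → . E id d], [F → E . id d] }  — shift
  I4: { [B → . F B E], [B → . d], [B → F . B E], [C → . F], [C → F .], [E → . E B id], [E → . b], [F → . C b num], [F → . E id d] }  — shift, reduce
  I5: { [E → b .] }  — reduce
  I6: { [B → d .] }  — reduce
  I7: { [B → F B . E], [E → . E B id], [E → . b] }  — shift
  I8: { [B → . F B E], [B → . d], [B → F B E .], [C → . F], [E → . E B id], [E → . b], [E → E . B id], [F → . C b num], [F → . E id d] }  — shift, reduce
  I9: { [E → E B . id] }  — shift
  I10: { [E → E B id .] }  — reduce
  I11: { [F → E id . d] }  — shift
  I12: { [F → E id d .] }  — reduce
  I13: { [F → C b . num] }  — shift
  I14: { [F → C b num .] }  — reduce

No state contains more than one complete item.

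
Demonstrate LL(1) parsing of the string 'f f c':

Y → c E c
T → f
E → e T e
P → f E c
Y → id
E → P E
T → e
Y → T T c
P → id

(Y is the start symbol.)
Stack is shown with the top on the left.

Stack    Input    Action
------------------------
Y $      f f c $  output Y → T T c
T T c $  f f c $  output T → f
f T c $  f f c $  match 'f'
T c $    f c $    output T → f
f c $    f c $    match 'f'
c $      c $      match 'c'
$        $        accept

The string is accepted.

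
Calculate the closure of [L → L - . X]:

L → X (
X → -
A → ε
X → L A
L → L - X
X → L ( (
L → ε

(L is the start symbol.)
Start with: [L → L - . X]
  [L → L - . X] has the dot before X: add [X → . -], [X → . L A], [X → . L ( (]
  [X → . L A] has the dot before L: add [L → . X (], [L → . L - X], [L → .]
No further items can be added.

CLOSURE = { [L → . L - X], [L → . X (], [L → .], [L → L - . X], [X → . -], [X → . L ( (], [X → . L A] }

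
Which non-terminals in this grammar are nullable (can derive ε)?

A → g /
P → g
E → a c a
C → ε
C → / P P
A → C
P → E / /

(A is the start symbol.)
ε-productions: C → ε
So C is immediately nullable.
A → C: every symbol on the right is nullable, so A is nullable too.
No further non-terminal can be added: every production for the remaining non-terminals contains a terminal or a non-nullable non-terminal.
Nullable = { 'A', 'C' }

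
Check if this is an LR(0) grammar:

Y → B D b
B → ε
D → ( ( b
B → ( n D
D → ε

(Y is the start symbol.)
Augment with Y' → Y and build the canonical LR(0) collection (I0 = CLOSURE({[Y' → . Y]}), then GOTO on every symbol after a dot until no new states appear). It has 11 states:
  I0: { [B → . ( n D], [B → .], [Y → . B D b], [Y' → . Y] }  — shift, reduce
  I1: { [B → ( . n D] }  — shift
  I2: { [D → . ( ( b], [D → .], [Y → B . D b] }  — shift, reduce
  I3: { [Y' → Y .] }  — accept
  I4: { [D → ( . ( b] }  — shift
  I5: { [Y → B D . b] }  — shift
  I6: { [Y → B D b .] }  — reduce
  I7: { [D → ( ( . b] }  — shift
  I8: { [D → ( ( b .] }  — reduce
  I9: { [B → ( n . D], [D → . ( ( b], [D → .] }  — shift, reduce
  I10: { [B → ( n D .] }  — reduce

Conflict in state I0:
  Shift-reduce conflict between [B → .] and [B → . ( n D]
So the grammar is NOT LR(0).

Answer: No. Shift-reduce conflict between [B → .] and [B → . ( n D]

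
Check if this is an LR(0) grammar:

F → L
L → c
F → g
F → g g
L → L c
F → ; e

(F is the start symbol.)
No. Shift-reduce conflict between [F → L .] and [L → L . c]

A grammar is LR(0) if no state in the canonical LR(0) collection has:
  - both a shift item (dot before a terminal) and a complete item (shift-reduce conflict), or
  - two or more complete items (reduce-reduce conflict; the accept item [F' → F .] counts as a complete item here).

Augment with F' → F and build the canonical LR(0) collection (I0 = CLOSURE({[F' → . F]}), then GOTO on every symbol after a dot until no new states appear). It has 9 states:
  I0: { [F → . ; e], [F → . L], [F → . g g], [F → . g], [F' → . F], [L → . L c], [L → . c] }  — shift
  I1: { [F → ; . e] }  — shift
  I2: { [F' → F .] }  — accept
  I3: { [F → L .], [L → L . c] }  — shift, reduce
  I4: { [L → c .] }  — reduce
  I5: { [F → g . g], [F → g .] }  — shift, reduce
  I6: { [F → g g .] }  — reduce
  I7: { [L → L c .] }  — reduce
  I8: { [F → ; e .] }  — reduce

Conflict in state I3:
  Shift-reduce conflict between [F → L .] and [L → L . c]
So the grammar is NOT LR(0).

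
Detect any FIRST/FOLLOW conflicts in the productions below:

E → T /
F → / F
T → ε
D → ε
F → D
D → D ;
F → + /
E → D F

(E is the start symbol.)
A FIRST/FOLLOW conflict occurs when a non-terminal N has a nullable alternative N → β (β ⇒* ε) and another alternative N → α with FIRST(α) ∩ FOLLOW(N) ≠ ∅: on such a lookahead the parser cannot decide between expanding α and letting N vanish via β.

Nullable non-terminals: D, E, F, T.
FIRST sets used below: FIRST(D) = { ';', ε }, FIRST(T) = { ε }, FIRST(F) = { '+', '/', ';', ε }

D: nullable alternative(s) D → ε; FOLLOW(D) = { $, '+', '/', ';' }
  D → ε: FIRST \ {ε} = { } — this is the only nullable alternative, skip
  D → D ;: FIRST \ {ε} = { ';' } — overlaps FOLLOW(D) on { ';' }: CONFLICT

E: nullable alternative(s) E → D F; FOLLOW(E) = { $ }
  E → T /: FIRST \ {ε} = { '/' } — disjoint from FOLLOW(E)
  E → D F: FIRST \ {ε} = { '+', '/', ';' } — this is the only nullable alternative, skip

F: nullable alternative(s) F → D; FOLLOW(F) = { $ }
  F → / F: FIRST \ {ε} = { '/' } — disjoint from FOLLOW(F)
  F → D: FIRST \ {ε} = { ';' } — this is the only nullable alternative, skip
  F → + /: FIRST \ {ε} = { '+' } — disjoint from FOLLOW(F)
T has a nullable alternative but only one production, so nothing to check.

So the grammar has 1 FIRST/FOLLOW conflict (marked CONFLICT above).

Answer: Yes. D → D ';' with FOLLOW(D) on { ';' }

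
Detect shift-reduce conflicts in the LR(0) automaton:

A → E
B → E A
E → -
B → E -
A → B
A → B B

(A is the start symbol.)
A shift-reduce conflict occurs when an LR(0) state has both:
  - a complete (reduce) item [A → α .] (dot at the end), and
  - a shift item [B → β . c γ] (dot before a terminal).

Augment with A' → A and build the canonical LR(0) collection (I0 = CLOSURE({[A' → . A]}), then GOTO on every symbol after a dot until no new states appear). It has 9 states:
  I0: { [A → . B B], [A → . B], [A → . E], [A' → . A], [B → . E -], [B → . E A], [E → . -] }  — shift
  I1: { [E → - .] }  — reduce
  I2: { [A' → A .] }  — accept
  I3: { [A → B . B], [A → B .], [B → . E -], [B → . E A], [E → . -] }  — shift, reduce
  I4: { [A → . B B], [A → . B], [A → . E], [A → E .], [B → . E -], [B → . E A], [B → E . -], [B → E . A], [E → . -] }  — shift, reduce
  I5: { [B → E - .], [E → - .] }  — 2 reduces
  I6: { [B → E A .] }  — reduce
  I7: { [A → B B .] }  — reduce
  I8: { [A → . B B], [A → . B], [A → . E], [B → . E -], [B → . E A], [B → E . -], [B → E . A], [E → . -] }  — shift

I3 contains reduce item [A → B .] and shift item [E → . -] — shift-reduce conflict.
I4 contains reduce item [A → E .] and shift items [B → E . -], [E → . -] — shift-reduce conflict.

Answer: Yes — I3: [A → B .] vs [E → . -]; I4: [A → E .] vs [B → E . -]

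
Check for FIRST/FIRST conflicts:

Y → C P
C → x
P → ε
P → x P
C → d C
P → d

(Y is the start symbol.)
No FIRST/FIRST conflicts.

A FIRST/FIRST conflict occurs when two productions N → α and N → β for the same non-terminal have FIRST(α) ∩ FIRST(β) ≠ ∅ (with ε ∈ FIRST of a nullable right-hand side, so two nullable alternatives also conflict).

Productions for C:
  C → x: FIRST = { 'x' }
  C → d C: FIRST = { 'd' }
Productions for P:
  P → ε: FIRST = { ε }
  P → x P: FIRST = { 'x' }
  P → d: FIRST = { 'd' }
Y has only one production, so no FIRST/FIRST conflict is possible there.

All alternatives of each non-terminal have pairwise disjoint FIRST sets.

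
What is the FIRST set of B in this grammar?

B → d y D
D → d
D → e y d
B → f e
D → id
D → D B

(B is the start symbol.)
To compute FIRST(B), examine every production with B on the left-hand side, reading each right-hand side left to right until a non-nullable symbol is reached.

From B → d y D:
  - d is a terminal: add 'd' and stop
From B → f e:
  - f is a terminal: add 'f' and stop

Collecting: FIRST(B) = { 'd', 'f' }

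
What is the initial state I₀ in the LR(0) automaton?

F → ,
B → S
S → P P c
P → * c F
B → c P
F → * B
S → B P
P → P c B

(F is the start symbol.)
First, augment the grammar with F' → F
I₀ = CLOSURE({ [F' → . F] }):
  [F' → . F] has the dot before F: add [F → . ,], [F → . * B]
No further items can be added.

I₀ = { [F → . * B], [F → . ,], [F' → . F] }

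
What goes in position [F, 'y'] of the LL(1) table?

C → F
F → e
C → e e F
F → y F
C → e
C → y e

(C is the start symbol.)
To find M[F, 'y'], we find productions for F where 'y' is in the predict set (PREDICT(N → α) = (FIRST(α) \ {ε}) ∪ (FOLLOW(N) if α ⇒* ε)).

F → e: PREDICT = { 'e' }
F → y F: PREDICT = { 'y' }
  'y' is in predict set, so this production goes in M[F, 'y']

M[F, 'y'] = F → y F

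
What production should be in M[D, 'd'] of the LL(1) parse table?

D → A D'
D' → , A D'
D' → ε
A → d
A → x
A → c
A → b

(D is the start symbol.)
To find M[D, 'd'], we find productions for D where 'd' is in the predict set (PREDICT(N → α) = (FIRST(α) \ {ε}) ∪ (FOLLOW(N) if α ⇒* ε)).

Relevant sets:
  FIRST(A) = { 'b', 'c', 'd', 'x' }

D → A D': PREDICT = { 'b', 'c', 'd', 'x' }
  'd' is in predict set, so this production goes in M[D, 'd']

M[D, 'd'] = D → A D'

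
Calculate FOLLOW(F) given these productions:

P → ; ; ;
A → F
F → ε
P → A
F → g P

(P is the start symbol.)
{ $ }

In A → F: F is at the end, add FOLLOW(A)

The FOLLOW sets referred to above (computed the same way, to a fixed point):
  FOLLOW(A) = { $ }

Taking the union: FOLLOW(F) = { $ }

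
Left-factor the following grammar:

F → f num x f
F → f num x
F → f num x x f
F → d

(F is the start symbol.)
F → f num x F'
F' → f
F' → ε
F' → x f
F → d

Left-factoring transforms A → αβ₁ | αβ₂ into A → αA' and A' → β₁ | β₂
(α is the longest common prefix among the alternatives). Repeat until
no nonterminal has two alternatives with a common prefix.

Round 1: F has alternatives sharing prefix 'f num x'. Introduce F': F → f num x F'
  Add: F' → f
  Add: F' → ε
  Add: F' → x f

No remaining common prefixes — done.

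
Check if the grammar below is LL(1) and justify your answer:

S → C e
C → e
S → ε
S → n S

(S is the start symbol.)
Relevant sets:
  FIRST(C) = { 'e' }
  FOLLOW(S) = { $ }

For S:
  PREDICT(S → C e) = { 'e' }
  PREDICT(S → ε) = { $ }
  PREDICT(S → n S) = { 'n' }
C has a single production, so nothing to check there.

All predict sets are disjoint. The grammar IS LL(1).

Answer: Yes, the grammar is LL(1).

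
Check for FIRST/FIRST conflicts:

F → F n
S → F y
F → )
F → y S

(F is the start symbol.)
A FIRST/FIRST conflict occurs when two productions N → α and N → β for the same non-terminal have FIRST(α) ∩ FIRST(β) ≠ ∅ (with ε ∈ FIRST of a nullable right-hand side, so two nullable alternatives also conflict).

FIRST sets of the non-terminals at (or reachable through a nullable prefix from) the front of some alternative:
  FIRST(F) = { ')', 'y' }

Productions for F:
  F → F n: FIRST = { ')', 'y' }
  F → ): FIRST = { ')' }
  F → y S: FIRST = { 'y' }
S has only one production, so no FIRST/FIRST conflict is possible there.

Conflict for F: F → F n and F → )
  Overlap: { ')' }
Conflict for F: F → F n and F → y S
  Overlap: { 'y' }

Answer: Yes. F → F n / F → ')' on { ')' }; F → F n / F → y S on { 'y' }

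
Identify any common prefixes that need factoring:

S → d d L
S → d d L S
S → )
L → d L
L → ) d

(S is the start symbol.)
Yes, S has productions with common prefix 'd d L'

Left-factoring is needed when two productions for the same non-terminal
share a common prefix on the right-hand side.

Productions for S:
  S → d d L
  S → d d L S
  S → )
Productions for L:
  L → d L
  L → ) d

Found common prefix 'd d L' in productions for S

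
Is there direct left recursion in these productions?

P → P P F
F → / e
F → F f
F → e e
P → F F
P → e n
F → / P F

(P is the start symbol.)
Yes, P, F are left-recursive

Direct left recursion occurs when N → N α for some non-terminal N (the right-hand side begins with the left-hand side itself).

P → P P F: LEFT RECURSIVE (starts with P)
F → / e: starts with '/'
F → F f: LEFT RECURSIVE (starts with F)
F → e e: starts with e
P → F F: starts with F
P → e n: starts with e
F → / P F: starts with '/'

The grammar has direct left recursion on: P, F.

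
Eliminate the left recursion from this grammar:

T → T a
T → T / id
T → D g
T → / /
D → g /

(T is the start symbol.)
T → D g T'
T → / / T'
T' → a T'
T' → / id T'
T' → ε
D → g /

T is directly left-recursive. The standard transformation for
  A → A α₁ | ... | A α_m | β₁ | ... | β_n
is
  A  → β₁ A' | ... | β_n A'
  A' → α₁ A' | ... | α_m A' | ε

T → D g becomes T → D g T'
T → / / becomes T → / / T'
T → T a becomes T' → a T'
T → T / id becomes T' → / id T'
Add T' → ε

Productions for other non-terminals are unchanged:
  D → g /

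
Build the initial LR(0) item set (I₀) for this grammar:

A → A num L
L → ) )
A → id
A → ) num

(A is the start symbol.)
{ [A → . ) num], [A → . A num L], [A → . id], [A' → . A] }

First, augment the grammar with A' → A
I₀ = CLOSURE({ [A' → . A] }):
  [A' → . A] has the dot before A: add [A → . A num L], [A → . id], [A → . ) num]
No further items can be added.

I₀ = { [A → . ) num], [A → . A num L], [A → . id], [A' → . A] }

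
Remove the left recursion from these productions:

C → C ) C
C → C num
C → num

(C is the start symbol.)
C → num C'
C' → ) C C'
C' → num C'
C' → ε

C is directly left-recursive. The standard transformation for
  A → A α₁ | ... | A α_m | β₁ | ... | β_n
is
  A  → β₁ A' | ... | β_n A'
  A' → α₁ A' | ... | α_m A' | ε

C → num becomes C → num C'
C → C ) C becomes C' → ) C C'
C → C num becomes C' → num C'
Add C' → ε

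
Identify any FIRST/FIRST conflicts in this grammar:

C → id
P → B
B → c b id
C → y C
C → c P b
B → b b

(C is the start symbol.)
Productions for C:
  C → id: FIRST = { 'id' }
  C → y C: FIRST = { 'y' }
  C → c P b: FIRST = { 'c' }
Productions for B:
  B → c b id: FIRST = { 'c' }
  B → b b: FIRST = { 'b' }
P has only one production, so no FIRST/FIRST conflict is possible there.

All alternatives of each non-terminal have pairwise disjoint FIRST sets.

Answer: No FIRST/FIRST conflicts.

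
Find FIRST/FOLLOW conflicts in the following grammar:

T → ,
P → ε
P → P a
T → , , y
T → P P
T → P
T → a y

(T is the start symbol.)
Yes. P → P a with FOLLOW(P) on { 'a' }

Nullable non-terminals: P, T.
FIRST sets used below: FIRST(P) = { 'a', ε }

P: nullable alternative(s) P → ε; FOLLOW(P) = { $, 'a' }
  P → ε: FIRST \ {ε} = { } — this is the only nullable alternative, skip
  P → P a: FIRST \ {ε} = { 'a' } — overlaps FOLLOW(P) on { 'a' }: CONFLICT

T: nullable alternative(s) T → P P, T → P; FOLLOW(T) = { $ }
  T → ,: FIRST \ {ε} = { ',' } — disjoint from FOLLOW(T)
  T → , , y: FIRST \ {ε} = { ',' } — disjoint from FOLLOW(T)
  T → P P: FIRST \ {ε} = { 'a' } — disjoint from FOLLOW(T)
  T → P: FIRST \ {ε} = { 'a' } — disjoint from FOLLOW(T)
  T → a y: FIRST \ {ε} = { 'a' } — disjoint from FOLLOW(T)

So the grammar has 1 FIRST/FOLLOW conflict (marked CONFLICT above).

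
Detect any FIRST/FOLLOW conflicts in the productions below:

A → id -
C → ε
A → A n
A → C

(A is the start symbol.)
Yes. A → A n with FOLLOW(A) on { 'n' }

Nullable non-terminals: A, C.
FIRST sets used below: FIRST(A) = { 'id', 'n', ε }, FIRST(C) = { ε }

A: nullable alternative(s) A → C; FOLLOW(A) = { $, 'n' }
  A → id -: FIRST \ {ε} = { 'id' } — disjoint from FOLLOW(A)
  A → A n: FIRST \ {ε} = { 'id', 'n' } — overlaps FOLLOW(A) on { 'n' }: CONFLICT
  A → C: FIRST \ {ε} = { } — this is the only nullable alternative, skip
C has a nullable alternative but only one production, so nothing to check.

So the grammar has 1 FIRST/FOLLOW conflict (marked CONFLICT above).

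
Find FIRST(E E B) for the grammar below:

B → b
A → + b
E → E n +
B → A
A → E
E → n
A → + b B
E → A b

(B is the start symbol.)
FIRST sets of the non-terminals involved (from the grammar, by fixed-point iteration):
  FIRST(E) = { '+', 'n' }

To compute FIRST(E E B), process the symbols left to right:
Symbol E is a non-terminal. Add FIRST(E) \ {ε} = { '+', 'n' }
E is not nullable (ε ∉ FIRST(E)), so stop here.
FIRST(E E B) = { '+', 'n' }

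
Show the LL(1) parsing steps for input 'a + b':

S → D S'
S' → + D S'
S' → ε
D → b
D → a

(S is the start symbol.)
LL(1) parsing maintains a stack (initially the start symbol over $) and the input. At each step: if the stack top is a terminal, match it against the current input token; if it is a non-terminal N, replace it with the RHS of M[N, lookahead] (the unique production whose predict set contains the lookahead).

Stack is shown with the top on the left.

Stack     Input    Action
-------------------------
S $       a + b $  output S → D S'
D S' $    a + b $  output D → a
a S' $    a + b $  match 'a'
S' $      + b $    output S' → + D S'
+ D S' $  + b $    match '+'
D S' $    b $      output D → b
b S' $    b $      match 'b'
S' $      $        output S' → ε
$         $        accept

The string is accepted.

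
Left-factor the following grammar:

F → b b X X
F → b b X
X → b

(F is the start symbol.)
Left-factoring transforms A → αβ₁ | αβ₂ into A → αA' and A' → β₁ | β₂
(α is the longest common prefix among the alternatives). Repeat until
no nonterminal has two alternatives with a common prefix.

Round 1: F has alternatives sharing prefix 'b b X'. Introduce F': F → b b X F'
  Add: F' → X
  Add: F' → ε

No remaining common prefixes — done.

Resulting grammar:
F → b b X F'
F' → X
F' → ε
X → b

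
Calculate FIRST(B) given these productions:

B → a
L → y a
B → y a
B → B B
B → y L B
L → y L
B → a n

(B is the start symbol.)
To compute FIRST(B), examine every production with B on the left-hand side, reading each right-hand side left to right until a non-nullable symbol is reached.

From B → a:
  - a is a terminal: add 'a' and stop
From B → y a:
  - y is a terminal: add 'y' and stop
From B → B B:
  - B is the symbol being defined: contributes nothing new
    B is not nullable, so stop
From B → y L B:
  - y is a terminal: add 'y' and stop
From B → a n:
  - a is a terminal: add 'a' and stop

Collecting: FIRST(B) = { 'a', 'y' }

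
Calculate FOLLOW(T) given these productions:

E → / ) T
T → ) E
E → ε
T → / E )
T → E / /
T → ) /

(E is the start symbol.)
{ $, ')', '/' }

In E → / ) T: T is at the end, add FOLLOW(E)

The FOLLOW sets referred to above (computed the same way, to a fixed point):
  FOLLOW(E) = { $, ')', '/' }

Taking the union: FOLLOW(T) = { $, ')', '/' }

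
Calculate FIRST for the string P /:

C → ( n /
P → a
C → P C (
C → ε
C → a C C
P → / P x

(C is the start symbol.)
FIRST sets of the non-terminals involved (from the grammar, by fixed-point iteration):
  FIRST(P) = { '/', 'a' }

To compute FIRST(P /), process the symbols left to right:
Symbol P is a non-terminal. Add FIRST(P) \ {ε} = { '/', 'a' }
P is not nullable (ε ∉ FIRST(P)), so stop here.
FIRST(P /) = { '/', 'a' }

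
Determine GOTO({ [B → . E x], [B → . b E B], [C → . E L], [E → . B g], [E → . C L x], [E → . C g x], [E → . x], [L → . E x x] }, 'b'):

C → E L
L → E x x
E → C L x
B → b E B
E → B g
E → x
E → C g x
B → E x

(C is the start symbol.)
GOTO(I, 'b') = CLOSURE({ [A → αX.β] : [A → α.Xβ] ∈ I, X = 'b' })

Items with dot before 'b', with the dot advanced:
  [B → . b E B] → [B → b . E B]
Closure of the advanced items:
  [B → b . E B] has the dot before E: add [E → . C L x], [E → . B g], [E → . x], [E → . C g x]
  [E → . C L x] has the dot before C: add [C → . E L]
  [E → . B g] has the dot before B: add [B → . b E B], [B → . E x]

GOTO = { [B → . E x], [B → . b E B], [B → b . E B], [C → . E L], [E → . B g], [E → . C L x], [E → . C g x], [E → . x] }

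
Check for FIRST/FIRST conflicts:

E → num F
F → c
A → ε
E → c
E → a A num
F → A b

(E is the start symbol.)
No FIRST/FIRST conflicts.

A FIRST/FIRST conflict occurs when two productions N → α and N → β for the same non-terminal have FIRST(α) ∩ FIRST(β) ≠ ∅ (with ε ∈ FIRST of a nullable right-hand side, so two nullable alternatives also conflict).

FIRST sets of the non-terminals at (or reachable through a nullable prefix from) the front of some alternative:
  FIRST(A) = { ε }

Productions for E:
  E → num F: FIRST = { 'num' }
  E → c: FIRST = { 'c' }
  E → a A num: FIRST = { 'a' }
Productions for F:
  F → c: FIRST = { 'c' }
  F → A b: FIRST = { 'b' }
A has only one production, so no FIRST/FIRST conflict is possible there.

All alternatives of each non-terminal have pairwise disjoint FIRST sets.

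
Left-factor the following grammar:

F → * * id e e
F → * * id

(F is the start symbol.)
Left-factoring transforms A → αβ₁ | αβ₂ into A → αA' and A' → β₁ | β₂
(α is the longest common prefix among the alternatives). Repeat until
no nonterminal has two alternatives with a common prefix.

Round 1: F has alternatives sharing prefix '* * id'. Introduce F': F → * * id F'
  Add: F' → e e
  Add: F' → ε

No remaining common prefixes — done.

Resulting grammar:
F → * * id F'
F' → e e
F' → ε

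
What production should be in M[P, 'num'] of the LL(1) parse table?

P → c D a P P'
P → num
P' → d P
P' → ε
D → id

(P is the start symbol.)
P → num

To find M[P, 'num'], we find productions for P where 'num' is in the predict set (PREDICT(N → α) = (FIRST(α) \ {ε}) ∪ (FOLLOW(N) if α ⇒* ε)).

P → c D a P P': PREDICT = { 'c' }
P → num: PREDICT = { 'num' }
  'num' is in predict set, so this production goes in M[P, 'num']

M[P, 'num'] = P → num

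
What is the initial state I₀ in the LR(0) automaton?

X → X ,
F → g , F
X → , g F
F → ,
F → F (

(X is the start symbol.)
{ [X → . , g F], [X → . X ,], [X' → . X] }

First, augment the grammar with X' → X
I₀ = CLOSURE({ [X' → . X] }):
  [X' → . X] has the dot before X: add [X → . X ,], [X → . , g F]
No further items can be added.

I₀ = { [X → . , g F], [X → . X ,], [X' → . X] }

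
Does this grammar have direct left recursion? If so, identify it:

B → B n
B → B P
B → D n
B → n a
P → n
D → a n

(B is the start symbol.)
Direct left recursion occurs when N → N α for some non-terminal N (the right-hand side begins with the left-hand side itself).

B → B n: LEFT RECURSIVE (starts with B)
B → B P: LEFT RECURSIVE (starts with B)
B → D n: starts with D
B → n a: starts with n
P → n: starts with n
D → a n: starts with a

The grammar has direct left recursion on: B.

Answer: Yes, B is left-recursive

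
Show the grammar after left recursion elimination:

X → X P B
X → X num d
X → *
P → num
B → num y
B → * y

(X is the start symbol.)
X → * X'
X' → P B X'
X' → num d X'
X' → ε
P → num
B → num y
B → * y

X is directly left-recursive. The standard transformation for
  A → A α₁ | ... | A α_m | β₁ | ... | β_n
is
  A  → β₁ A' | ... | β_n A'
  A' → α₁ A' | ... | α_m A' | ε

X → * becomes X → * X'
X → X P B becomes X' → P B X'
X → X num d becomes X' → num d X'
Add X' → ε

Productions for other non-terminals are unchanged:
  P → num
  B → num y
  B → * y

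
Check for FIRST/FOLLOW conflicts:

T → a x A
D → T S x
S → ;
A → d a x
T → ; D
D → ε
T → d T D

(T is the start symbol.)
A FIRST/FOLLOW conflict occurs when a non-terminal N has a nullable alternative N → β (β ⇒* ε) and another alternative N → α with FIRST(α) ∩ FOLLOW(N) ≠ ∅: on such a lookahead the parser cannot decide between expanding α and letting N vanish via β.

Nullable non-terminals: D.
FIRST sets used below: FIRST(T) = { ';', 'a', 'd' }

D: nullable alternative(s) D → ε; FOLLOW(D) = { $, ';', 'a', 'd' }
  D → T S x: FIRST \ {ε} = { ';', 'a', 'd' } — overlaps FOLLOW(D) on { ';', 'a', 'd' }: CONFLICT
  D → ε: FIRST \ {ε} = { } — this is the only nullable alternative, skip

A, S, T have no nullable alternative, so no FIRST/FOLLOW check is needed there.

So the grammar has 1 FIRST/FOLLOW conflict (marked CONFLICT above).

Answer: Yes. D → T S x with FOLLOW(D) on { ';', 'a', 'd' }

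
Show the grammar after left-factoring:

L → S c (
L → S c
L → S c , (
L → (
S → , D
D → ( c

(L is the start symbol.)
Left-factoring transforms A → αβ₁ | αβ₂ into A → αA' and A' → β₁ | β₂
(α is the longest common prefix among the alternatives). Repeat until
no nonterminal has two alternatives with a common prefix.

Round 1: L has alternatives sharing prefix 'S c'. Introduce L': L → S c L'
  Add: L' → (
  Add: L' → ε
  Add: L' → , (

No remaining common prefixes — done.

Resulting grammar:
L → S c L'
L' → (
L' → ε
L' → , (
L → (
S → , D
D → ( c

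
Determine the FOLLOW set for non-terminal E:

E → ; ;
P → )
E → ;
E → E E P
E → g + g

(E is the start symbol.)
{ $, ')', ';', 'g' }

To compute FOLLOW(E), find every occurrence of E on a right-hand side N → α E β: add FIRST(β) \ {ε}, and if β is empty or nullable also add FOLLOW(N). Iterate to a fixed point.

E is the start symbol, so $ ∈ FOLLOW(E).
In E → E E P: E is followed by E P, add FIRST(E P) \ {ε} = { ';', 'g' }
In E → E E P: E is followed by P, add FIRST(P) \ {ε} = { ')' }

Taking the union: FOLLOW(E) = { $, ')', ';', 'g' }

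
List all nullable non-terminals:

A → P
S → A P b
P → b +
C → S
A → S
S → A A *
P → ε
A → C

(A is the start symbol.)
{ 'A', 'P' }

A non-terminal is nullable if it can derive ε (the empty string): either it has an ε-production, or it has a production whose right-hand side consists entirely of nullable non-terminals.

ε-productions: P → ε
So P is immediately nullable.
A → P: every symbol on the right is nullable, so A is nullable too.
No further non-terminal can be added: every production for the remaining non-terminals contains a terminal or a non-nullable non-terminal.
Nullable = { 'A', 'P' }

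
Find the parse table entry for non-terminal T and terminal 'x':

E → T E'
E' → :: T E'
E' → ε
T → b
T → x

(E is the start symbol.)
T → x

To find M[T, 'x'], we find productions for T where 'x' is in the predict set (PREDICT(N → α) = (FIRST(α) \ {ε}) ∪ (FOLLOW(N) if α ⇒* ε)).

T → b: PREDICT = { 'b' }
T → x: PREDICT = { 'x' }
  'x' is in predict set, so this production goes in M[T, 'x']

M[T, 'x'] = T → x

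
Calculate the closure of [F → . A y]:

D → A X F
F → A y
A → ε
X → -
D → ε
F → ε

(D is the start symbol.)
Start with: [F → . A y]
  [F → . A y] has the dot before A: add [A → .]
No further items can be added.

CLOSURE = { [A → .], [F → . A y] }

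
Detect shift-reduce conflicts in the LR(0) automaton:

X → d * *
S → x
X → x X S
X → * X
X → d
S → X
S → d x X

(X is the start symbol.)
Yes — I3: [X → d .] vs [X → d . * *]; I8: [X → d .] vs [S → d . x X]; I9: [S → x .] vs [X → . * X]

A shift-reduce conflict occurs when an LR(0) state has both:
  - a complete (reduce) item [A → α .] (dot at the end), and
  - a shift item [B → β . c γ] (dot before a terminal).

Augment with X' → X and build the canonical LR(0) collection (I0 = CLOSURE({[X' → . X]}), then GOTO on every symbol after a dot until no new states appear). It has 15 states:
  I0: { [X → . * X], [X → . d * *], [X → . d], [X → . x X S], [X' → . X] }  — shift
  I1: { [X → * . X], [X → . * X], [X → . d * *], [X → . d], [X → . x X S] }  — shift
  I2: { [X' → X .] }  — accept
  I3: { [X → d . * *], [X → d .] }  — shift, reduce
  I4: { [X → . * X], [X → . d * *], [X → . d], [X → . x X S], [X → x . X S] }  — shift
  I5: { [S → . X], [S → . d x X], [S → . x], [X → . * X], [X → . d * *], [X → . d], [X → . x X S], [X → x X . S] }  — shift
  I6: { [X → x X S .] }  — reduce
  I7: { [S → X .] }  — reduce
  I8: { [S → d . x X], [X → d . * *], [X → d .] }  — shift, reduce
  I9: { [S → x .], [X → . * X], [X → . d * *], [X → . d], [X → . x X S], [X → x . X S] }  — shift, reduce
  I10: { [X → d * . *] }  — shift
  I11: { [S → d x . X], [X → . * X], [X → . d * *], [X → . d], [X → . x X S] }  — shift
  I12: { [S → d x X .] }  — reduce
  I13: { [X → d * * .] }  — reduce
  I14: { [X → * X .] }  — reduce

I3 contains reduce item [X → d .] and shift item [X → d . * *] — shift-reduce conflict.
I8 contains reduce item [X → d .] and shift items [S → d . x X], [X → d . * *] — shift-reduce conflict.
I9 contains reduce item [S → x .] and shift items [X → . * X], [X → . d], [X → . d * *], [X → . x X S] — shift-reduce conflict.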